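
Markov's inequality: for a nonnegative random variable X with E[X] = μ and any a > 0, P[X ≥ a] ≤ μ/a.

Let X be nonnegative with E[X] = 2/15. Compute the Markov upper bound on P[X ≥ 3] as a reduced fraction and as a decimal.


μ = E[X] = 2/15, a = 3.
Markov: P[X ≥ 3] ≤ μ/a = (2/15)/3 = 2/45.
Numerically: ≈ 0.044444.
(Since a = 3 > μ = 0.133333, the bound 2/45 is < 1 and informative.)

P[X ≥ 3] ≤ 2/45 ≈ 0.044444.


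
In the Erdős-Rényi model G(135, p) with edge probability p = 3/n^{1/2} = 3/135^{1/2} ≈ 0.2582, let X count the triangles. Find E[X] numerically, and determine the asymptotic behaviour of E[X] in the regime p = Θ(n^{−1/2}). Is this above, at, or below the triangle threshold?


Number of potential triangles: C(135, 3) = 400995.
Each occurs with probability p³ ≈ (0.2582)³ ≈ 1.7213259e-02.
By linearity: E[X] = C(135, 3)·p³ ≈ 400995 · 1.7213259e-02 ≈ 6902.43092.
Since α = 1/2 < 1, p = c/n^{1/2} ≫ 1/n is above the triangle threshold p ~ 1/n. Asymptotically E[X] ~ (c³/6)·n^{3(1−α)} = (3³/6)·n^{1.5} → ∞; triangles are abundant w.h.p.

E[X] ≈ 6902.43092; in regime p = Θ(1/n^{1/2}) E[X] diverges (above the triangle threshold p ~ 1/n).


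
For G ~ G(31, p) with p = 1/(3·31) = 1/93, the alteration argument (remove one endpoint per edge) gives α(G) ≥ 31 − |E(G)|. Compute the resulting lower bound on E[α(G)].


E[|E(G)|] = C(31, 2)·p = 465 · (1/93) = 5.
E[α(G)] ≥ n − E[|E(G)|] = 31 − 5 = 26.
Numerically: ≈ 26.000000.
(This is only a lower bound; the true E[α(G)] may be larger.)

E[α(G)] ≥ 26 ≈ 26.000000.


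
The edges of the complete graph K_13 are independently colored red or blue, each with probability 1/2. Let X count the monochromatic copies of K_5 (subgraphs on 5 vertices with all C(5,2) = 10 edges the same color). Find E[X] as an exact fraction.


Let X = Σ_S X_S over the C(13, 5) = 1287 subsets S of size 5, where X_S = 1 if the K_5 on S is monochromatic.
For a fixed S, the K_5 on S has C(5, 2) = 10 edges. P[all 10 edges red] = (1/2)^10, and likewise for blue, so P[monochromatic] = 2·(1/2)^10 = 2^{1 − 10} = 1/512.
By linearity: E[X] = C(13, 5) · 2^{1 − 10} = 1287 · 1/512 = 1287/512.
Numerically: E[X] ≈ 2.51367.

E[X] = C(13,5)·2^(1−C(5,2)) = 1287/512 ≈ 2.51367.


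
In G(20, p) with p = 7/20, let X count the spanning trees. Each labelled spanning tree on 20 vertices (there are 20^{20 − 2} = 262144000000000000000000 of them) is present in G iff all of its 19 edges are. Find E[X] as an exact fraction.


K_20 has 20^{20 − 2} = 262144000000000000000000 labelled spanning trees.
For each such spanning tree H, let X_H = 1 if all 19 edges of H are present in G. Then P[X_H = 1] = p^{19} = (7/20)^{19} = 11398895185373143/5242880000000000000000000.
By linearity: E[X] = Σ_H E[X_H] = 262144000000000000000000 · p^{19} = 262144000000000000000000 · 11398895185373143/5242880000000000000000000 = 11398895185373143/20.
Numerically: E[X] ≈ 5.6994e+14.

E[X] = 262144000000000000000000 · (7/20)^{19} = 11398895185373143/20 ≈ 5.6994e+14.


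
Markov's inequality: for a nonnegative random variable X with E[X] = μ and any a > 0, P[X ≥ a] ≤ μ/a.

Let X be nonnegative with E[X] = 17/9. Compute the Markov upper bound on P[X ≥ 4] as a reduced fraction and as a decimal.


μ = E[X] = 17/9, a = 4.
Markov: P[X ≥ 4] ≤ μ/a = (17/9)/4 = 17/36.
Numerically: ≈ 0.4722.
(Since a = 4 > μ = 1.8889, the bound 17/36 is < 1 and informative.)

P[X ≥ 4] ≤ 17/36 ≈ 0.4722.


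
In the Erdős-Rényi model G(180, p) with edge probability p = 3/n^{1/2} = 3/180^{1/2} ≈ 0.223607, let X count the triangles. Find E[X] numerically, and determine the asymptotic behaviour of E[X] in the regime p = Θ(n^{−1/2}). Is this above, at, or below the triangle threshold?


Number of potential triangles: C(180, 3) = 955860.
Each occurs with probability p³ ≈ (0.223607)³ ≈ 1.11803399e-02.
By linearity: E[X] = C(180, 3)·p³ ≈ 955860 · 1.11803399e-02 ≈ 10686.839685.
Since α = 1/2 < 1, p = c/n^{1/2} ≫ 1/n is above the triangle threshold p ~ 1/n. Asymptotically E[X] ~ (c³/6)·n^{3(1−α)} = (3³/6)·n^{1.5} → ∞; triangles are abundant w.h.p.

E[X] ≈ 10686.839685; in regime p = Θ(1/n^{1/2}) E[X] diverges (above the triangle threshold p ~ 1/n).


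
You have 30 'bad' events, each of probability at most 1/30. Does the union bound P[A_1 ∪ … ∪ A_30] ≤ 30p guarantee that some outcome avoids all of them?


Union bound: P[∪_{i=1}^{30} A_i] ≤ Σ_i P[A_i] ≤ 30·p = 30·(1/30) = 1.
Numerically: 1 ≈ 1.0000000.
Is 1 < 1? NO.
Since the bound 1 is ≥ 1, the union bound is uninformative here; it does NOT by itself certify existence.

30·p = 1 ≈ 1.0000000; existence NOT certified by the union bound.


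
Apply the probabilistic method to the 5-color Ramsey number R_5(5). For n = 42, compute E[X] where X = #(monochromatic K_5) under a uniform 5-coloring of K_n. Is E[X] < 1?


E[X] = C(42, 5) · 5^{1 − 10} = 850668 · 5^{−9} = 850668/1953125.
As a reduced fraction: E[X] = 850668/1953125 ≈ 0.436.
Is E[X] < 1? YES.
Since E[X] < 1, there exists a 5-coloring of K_{42} with no monochromatic K_5; hence R_5(5) > 42.

E[X] = 850668/1953125 ≈ 0.436; E[X] < 1, so R_5(5) > 42.


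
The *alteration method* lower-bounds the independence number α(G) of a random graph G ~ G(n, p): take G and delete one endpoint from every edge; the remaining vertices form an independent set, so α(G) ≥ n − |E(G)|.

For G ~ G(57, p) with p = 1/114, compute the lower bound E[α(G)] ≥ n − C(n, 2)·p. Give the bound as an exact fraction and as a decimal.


E[|E(G)|] = C(57, 2)·p = 1596 · (1/114) = 14.
E[α(G)] ≥ n − E[|E(G)|] = 57 − 14 = 43.
Numerically: ≈ 43.000.
(This is only a lower bound; the true E[α(G)] may be larger.)

E[α(G)] ≥ 43 ≈ 43.000.


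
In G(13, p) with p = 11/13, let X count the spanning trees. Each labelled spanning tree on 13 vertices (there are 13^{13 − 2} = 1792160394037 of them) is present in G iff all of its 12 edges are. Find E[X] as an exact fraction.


K_13 has 13^{13 − 2} = 1792160394037 labelled spanning trees.
For each such spanning tree H, let X_H = 1 if all 12 edges of H are present in G. Then P[X_H = 1] = p^{12} = (11/13)^{12} = 3138428376721/23298085122481.
By linearity of expectation: E[X] = Σ_H E[X_H] = 1792160394037 · p^{12} = 1792160394037 · 3138428376721/23298085122481 = 3138428376721/13.
Numerically: E[X] ≈ 2.41418e+11.

E[X] = 1792160394037 · (11/13)^{12} = 3138428376721/13 ≈ 2.41418e+11.


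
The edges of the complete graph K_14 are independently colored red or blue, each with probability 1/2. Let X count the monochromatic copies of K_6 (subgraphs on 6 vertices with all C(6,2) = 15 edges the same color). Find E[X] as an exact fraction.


Let X = Σ_S X_S over the C(14, 6) = 3003 subsets S of size 6, where X_S = 1 if the K_6 on S is monochromatic.
For a fixed S, the K_6 on S has C(6, 2) = 15 edges. P[all 15 edges red] = (1/2)^15, and likewise for blue, so P[monochromatic] = 2·(1/2)^15 = 2^{1 − 15} = 1/16384.
Summing: E[X] = C(14, 6) · 2^{1 − 15} = 3003 · 1/16384 = 3003/16384.
Numerically: E[X] ≈ 0.1833.

E[X] = C(14,6)·2^(1−C(6,2)) = 3003/16384 ≈ 0.1833.


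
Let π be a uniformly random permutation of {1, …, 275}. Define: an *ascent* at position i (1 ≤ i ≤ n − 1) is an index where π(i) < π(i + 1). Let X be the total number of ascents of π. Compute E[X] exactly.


Write X = Σ X_I over i = 1, …, 274, with X_I the indicator of one ascent.
There are 274 indicators.
For each fixed i, the pair (π(i), π(i+1)) is a uniformly random ordered pair of distinct values from {1, …, 275}; by symmetry P[π(i) < π(i+1)] = 1/2.
By linearity: E[X] = 274 · (1/2) = (275 − 1) · (1/2) = 137 ≈ 137.000.

E[X] = 137 = 137.000.


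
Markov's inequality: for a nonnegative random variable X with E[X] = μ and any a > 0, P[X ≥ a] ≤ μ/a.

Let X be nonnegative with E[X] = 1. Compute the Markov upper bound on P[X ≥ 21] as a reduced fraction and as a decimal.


μ = E[X] = 1, a = 21.
Markov: P[X ≥ 21] ≤ μ/a = (1)/21 = 1/21.
Numerically: ≈ 0.047619.
(Since a = 21 > μ = 1.000000, the bound 1/21 is < 1 and informative.)

P[X ≥ 21] ≤ 1/21 ≈ 0.047619.


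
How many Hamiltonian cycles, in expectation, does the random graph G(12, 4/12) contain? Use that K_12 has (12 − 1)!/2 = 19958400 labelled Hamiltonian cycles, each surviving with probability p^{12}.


K_12 has (12 − 1)!/2 = 19958400 labelled Hamiltonian cycles.
For each such Hamiltonian cycle H, let X_H = 1 if all 12 edges of H are present in G. Then P[X_H = 1] = p^{12} = (1/3)^{12} = 1/531441.
By linearity: E[X] = Σ_H E[X_H] = 19958400 · p^{12} = 19958400 · 1/531441 = 246400/6561.
Numerically: E[X] ≈ 37.56.

E[X] = 19958400 · (1/3)^{12} = 246400/6561 ≈ 37.56.


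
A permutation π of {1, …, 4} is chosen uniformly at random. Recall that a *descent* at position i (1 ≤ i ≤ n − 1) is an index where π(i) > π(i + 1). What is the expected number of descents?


Write X = Σ X_I over i = 1, …, 3, with X_I the indicator of one descent.
There are 3 indicators.
For each fixed i, the pair (π(i), π(i+1)) is a uniformly random ordered pair of distinct values from {1, …, 4}; by symmetry P[π(i) > π(i+1)] = 1/2.
By linearity: E[X] = 3 · (1/2) = (4 − 1) · (1/2) = 3/2 ≈ 1.500.

E[X] = 3/2 = 1.500.


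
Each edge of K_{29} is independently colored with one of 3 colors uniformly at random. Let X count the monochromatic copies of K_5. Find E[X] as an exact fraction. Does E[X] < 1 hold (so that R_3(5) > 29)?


E[X] = C(29, 5) · 3^{1 − 10} = 118755 · 3^{−9} = 118755/19683.
As a reduced fraction: E[X] = 13195/2187 ≈ 6.03338.
Is E[X] < 1? NO.
Since E[X] ≥ 1, the first-moment bound is inconclusive at n = 29; it does NOT by itself certify R_3(5) > 29.

E[X] = 13195/2187 ≈ 6.03338; E[X] ≥ 1; first-moment method inconclusive here.


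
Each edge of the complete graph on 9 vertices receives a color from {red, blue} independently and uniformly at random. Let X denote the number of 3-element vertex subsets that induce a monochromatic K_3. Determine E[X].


Let X = Σ_S X_S over the C(9, 3) = 84 subsets S of size 3, where X_S = 1 if the K_3 on S is monochromatic.
For a fixed S, the K_3 on S has C(3, 2) = 3 edges. P[all 3 edges red] = (1/2)^3, and likewise for blue, so P[monochromatic] = 2·(1/2)^3 = 2^{1 − 3} = 1/4.
By linearity: E[X] = C(9, 3) · 2^{1 − 3} = 84 · 1/4 = 21.
Numerically: E[X] ≈ 21.000.

E[X] = C(9,3)·2^(1−C(3,2)) = 21 ≈ 21.000.


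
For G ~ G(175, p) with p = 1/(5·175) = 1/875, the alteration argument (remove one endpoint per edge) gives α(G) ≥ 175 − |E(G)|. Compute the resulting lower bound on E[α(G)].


E[|E(G)|] = C(175, 2)·p = 15225 · (1/875) = 87/5.
E[α(G)] ≥ n − E[|E(G)|] = 175 − 87/5 = 788/5.
Numerically: ≈ 157.600000.
(This is only a lower bound; the true E[α(G)] may be larger.)

E[α(G)] ≥ 788/5 ≈ 157.600000.


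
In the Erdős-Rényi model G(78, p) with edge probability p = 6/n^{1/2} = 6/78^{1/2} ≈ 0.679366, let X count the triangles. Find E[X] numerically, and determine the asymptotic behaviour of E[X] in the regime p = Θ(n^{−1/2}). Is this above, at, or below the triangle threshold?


Number of potential triangles: C(78, 3) = 76076.
Each occurs with probability p³ ≈ (0.679366)³ ≈ 3.13553640e-01.
By linearity: E[X] = C(78, 3)·p³ ≈ 76076 · 3.13553640e-01 ≈ 23853.906734.
Since α = 1/2 < 1, p = c/n^{1/2} ≫ 1/n is above the triangle threshold p ~ 1/n. Asymptotically E[X] ~ (c³/6)·n^{3(1−α)} = (6³/6)·n^{1.5} → ∞; triangles are abundant w.h.p.

E[X] ≈ 23853.906734; in regime p = Θ(1/n^{1/2}) E[X] diverges (above the triangle threshold p ~ 1/n).


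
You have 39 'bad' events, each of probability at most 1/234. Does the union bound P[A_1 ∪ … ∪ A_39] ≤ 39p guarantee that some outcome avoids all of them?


Union bound: P[∪_{i=1}^{39} A_i] ≤ Σ_i P[A_i] ≤ 39·p = 39·(1/234) = 1/6.
Numerically: 1/6 ≈ 0.1667.
Is 1/6 < 1? YES.
Since P[∪ A_i] ≤ 1/6 < 1, the complement has P[∩ A_i^c] ≥ 1 − 1/6 = 5/6 > 0, so some outcome avoids every A_i.

39·p = 1/6 ≈ 0.1667; existence CERTIFIED by the union bound.


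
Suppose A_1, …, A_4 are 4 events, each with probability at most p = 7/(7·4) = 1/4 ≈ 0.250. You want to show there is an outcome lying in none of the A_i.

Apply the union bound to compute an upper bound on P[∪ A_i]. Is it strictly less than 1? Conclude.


Union bound: P[∪_{i=1}^{4} A_i] ≤ Σ_i P[A_i] ≤ 4·p = 4·(1/4) = 1.
Numerically: 1 ≈ 1.000.
Is 1 < 1? NO.
Since the bound 1 is ≥ 1, the union bound is uninformative here; it does NOT by itself certify existence.

4·p = 1 ≈ 1.000; existence NOT certified by the union bound.


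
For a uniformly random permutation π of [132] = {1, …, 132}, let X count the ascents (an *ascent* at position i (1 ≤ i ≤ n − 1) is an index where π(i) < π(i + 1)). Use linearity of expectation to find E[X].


Write X = Σ X_I over i = 1, …, 131, with X_I the indicator of one ascent.
There are 131 indicators.
For each fixed i, the pair (π(i), π(i+1)) is a uniformly random ordered pair of distinct values from {1, …, 132}; by symmetry P[π(i) < π(i+1)] = 1/2.
By linearity: E[X] = 131 · (1/2) = (132 − 1) · (1/2) = 131/2 ≈ 65.50000.

E[X] = 131/2 = 65.50000.


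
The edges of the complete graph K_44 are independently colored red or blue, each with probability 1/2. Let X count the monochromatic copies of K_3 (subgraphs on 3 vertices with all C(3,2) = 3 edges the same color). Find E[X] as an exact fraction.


Let X = Σ_S X_S over the C(44, 3) = 13244 subsets S of size 3, where X_S = 1 if the K_3 on S is monochromatic.
For a fixed S, the K_3 on S has C(3, 2) = 3 edges. P[all 3 edges red] = (1/2)^3, and likewise for blue, so P[monochromatic] = 2·(1/2)^3 = 2^{1 − 3} = 1/4.
By linearity of expectation: E[X] = C(44, 3) · 2^{1 − 3} = 13244 · 1/4 = 3311.
Numerically: E[X] ≈ 3311.00000.

E[X] = C(44,3)·2^(1−C(3,2)) = 3311 ≈ 3311.00000.


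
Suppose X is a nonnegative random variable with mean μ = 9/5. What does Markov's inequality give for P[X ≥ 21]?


μ = E[X] = 9/5, a = 21.
Markov: P[X ≥ 21] ≤ μ/a = (9/5)/21 = 3/35.
Numerically: ≈ 0.086.
(Since a = 21 > μ = 1.800, the bound 3/35 is < 1 and informative.)

P[X ≥ 21] ≤ 3/35 ≈ 0.086.


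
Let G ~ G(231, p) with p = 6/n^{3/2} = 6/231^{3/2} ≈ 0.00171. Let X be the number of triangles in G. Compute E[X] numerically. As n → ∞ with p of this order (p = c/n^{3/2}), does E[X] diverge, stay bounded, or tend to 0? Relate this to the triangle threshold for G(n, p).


Number of potential triangles: C(231, 3) = 2027795.
Each occurs with probability p³ ≈ (0.00171)³ ≈ 4.99114e-09.
By linearity: E[X] = C(231, 3)·p³ ≈ 2027795 · 4.99114e-09 ≈ 0.010.
Since α = 3/2 > 1, p = c/n^{3/2} = o(1/n) is below the triangle threshold p ~ 1/n. Asymptotically E[X] ~ (c³/6)·n^{3(1−α)} = (6³/6)·n^{-1.5} → 0, so by Markov's inequality G has no triangles w.h.p.

E[X] ≈ 0.010; in regime p = Θ(1/n^{3/2}) E[X] tends to 0 (below the triangle threshold p ~ 1/n).


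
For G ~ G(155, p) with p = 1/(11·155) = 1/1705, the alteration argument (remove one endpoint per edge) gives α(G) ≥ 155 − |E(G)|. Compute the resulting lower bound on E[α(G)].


E[|E(G)|] = C(155, 2)·p = 11935 · (1/1705) = 7.
E[α(G)] ≥ n − E[|E(G)|] = 155 − 7 = 148.
Numerically: ≈ 148.000.
(This is only a lower bound; the true E[α(G)] may be larger.)

E[α(G)] ≥ 148 ≈ 148.000.


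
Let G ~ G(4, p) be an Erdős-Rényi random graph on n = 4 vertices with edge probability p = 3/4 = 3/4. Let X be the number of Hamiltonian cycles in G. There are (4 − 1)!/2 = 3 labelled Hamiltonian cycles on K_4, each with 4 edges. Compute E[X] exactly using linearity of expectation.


K_4 has (4 − 1)!/2 = 3 labelled Hamiltonian cycles.
For each such Hamiltonian cycle H, let X_H = 1 if all 4 edges of H are present in G. Then P[X_H = 1] = p^{4} = (3/4)^{4} = 81/256.
Summing the indicators: E[X] = Σ_H E[X_H] = 3 · p^{4} = 3 · 81/256 = 243/256.
Numerically: E[X] ≈ 0.949.

E[X] = 3 · (3/4)^{4} = 243/256 ≈ 0.949.


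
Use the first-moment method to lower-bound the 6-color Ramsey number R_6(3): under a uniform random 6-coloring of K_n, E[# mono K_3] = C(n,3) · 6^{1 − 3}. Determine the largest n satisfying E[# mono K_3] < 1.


We need C(n, 3) · 6^{1 − 3} < 1, i.e. C(n, 3) < 6^{3 − 1} = 36.
Check values of n near the boundary:
  n = 4: C(4, 3) = 4; 4 < 36? YES
  n = 5: C(5, 3) = 10; 10 < 36? YES
  n = 6: C(6, 3) = 20; 20 < 36? YES
  n = 7: C(7, 3) = 35; 35 < 36? YES
  n = 8: C(8, 3) = 56; 56 < 36? NO
  n = 9: C(9, 3) = 84; 84 < 36? NO
The largest n with C(n, 3) < 36 is n = 7 (where E[X] = 35/36 ≈ 0.972222). Hence R_6(3) > 7, i.e. R_6(3) ≥ 8.

Largest n = 7; hence R_6(3) > 7.


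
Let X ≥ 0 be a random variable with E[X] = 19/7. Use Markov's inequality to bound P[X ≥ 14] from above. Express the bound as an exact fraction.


μ = E[X] = 19/7, a = 14.
Markov: P[X ≥ 14] ≤ μ/a = (19/7)/14 = 19/98.
Numerically: ≈ 0.19388.
(Since a = 14 > μ = 2.71429, the bound 19/98 is < 1 and informative.)

P[X ≥ 14] ≤ 19/98 ≈ 0.19388.


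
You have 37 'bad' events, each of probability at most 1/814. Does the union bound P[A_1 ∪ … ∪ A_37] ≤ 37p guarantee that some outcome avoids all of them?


Union bound: P[∪_{i=1}^{37} A_i] ≤ Σ_i P[A_i] ≤ 37·p = 37·(1/814) = 1/22.
Numerically: 1/22 ≈ 0.045.
Is 1/22 < 1? YES.
Since P[∪ A_i] ≤ 1/22 < 1, the complement has P[∩ A_i^c] ≥ 1 − 1/22 = 21/22 > 0, so some outcome avoids every A_i.

37·p = 1/22 ≈ 0.045; existence CERTIFIED by the union bound.


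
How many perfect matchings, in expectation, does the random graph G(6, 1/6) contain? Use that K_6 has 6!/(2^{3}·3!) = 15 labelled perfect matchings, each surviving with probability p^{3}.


K_6 has 6!/(2^{3}·3!) = 15 labelled perfect matchings.
For each such perfect matching H, let X_H = 1 if all 3 edges of H are present in G. Then P[X_H = 1] = p^{3} = (1/6)^{3} = 1/216.
By linearity of expectation: E[X] = Σ_H E[X_H] = 15 · p^{3} = 15 · 1/216 = 5/72.
Numerically: E[X] ≈ 0.06944.

E[X] = 15 · (1/6)^{3} = 5/72 ≈ 0.06944.


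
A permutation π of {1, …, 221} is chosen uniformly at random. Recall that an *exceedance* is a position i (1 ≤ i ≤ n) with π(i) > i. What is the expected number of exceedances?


Write X = Σ_{i=1}^{221} X_i, where X_i = 1_{π(i) > i}.
For each fixed i, π(i) is uniform over {1, …, 221} (marginal of a uniform permutation), so P[π(i) > i] = (n − i)/n. Summing: Σ_{i=1}^{221} (n − i)/n = (0 + 1 + … + 220)/221 = 221(221 − 1)/(2·221) = (221 − 1)/2.
Hence E[X] = Σ_{i=1}^{221} (221 − i)/221 = 110 ≈ 110.000.

E[X] = 110 = 110.000.


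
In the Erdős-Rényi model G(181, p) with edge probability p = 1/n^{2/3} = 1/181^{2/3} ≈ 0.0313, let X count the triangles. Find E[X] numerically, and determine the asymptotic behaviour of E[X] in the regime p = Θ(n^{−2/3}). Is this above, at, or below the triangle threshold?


Number of potential triangles: C(181, 3) = 971970.
Each occurs with probability p³ ≈ (0.0313)³ ≈ 3.05241e-05.
By linearity: E[X] = C(181, 3)·p³ ≈ 971970 · 3.05241e-05 ≈ 29.669.
Since α = 2/3 < 1, p = c/n^{2/3} ≫ 1/n is above the triangle threshold p ~ 1/n. Asymptotically E[X] ~ (c³/6)·n^{3(1−α)} = (1³/6)·n^{1} → ∞; triangles are abundant w.h.p.

E[X] ≈ 29.669; in regime p = Θ(1/n^{2/3}) E[X] diverges (above the triangle threshold p ~ 1/n).


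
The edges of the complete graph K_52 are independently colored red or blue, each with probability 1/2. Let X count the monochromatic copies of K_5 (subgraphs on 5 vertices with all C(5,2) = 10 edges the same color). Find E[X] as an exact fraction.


Let X = Σ_S X_S over the C(52, 5) = 2598960 subsets S of size 5, where X_S = 1 if the K_5 on S is monochromatic.
For a fixed S, the K_5 on S has C(5, 2) = 10 edges. P[all 10 edges red] = (1/2)^10, and likewise for blue, so P[monochromatic] = 2·(1/2)^10 = 2^{1 − 10} = 1/512.
By linearity: E[X] = C(52, 5) · 2^{1 − 10} = 2598960 · 1/512 = 162435/32.
Numerically: E[X] ≈ 5076.0938.

E[X] = C(52,5)·2^(1−C(5,2)) = 162435/32 ≈ 5076.0938.


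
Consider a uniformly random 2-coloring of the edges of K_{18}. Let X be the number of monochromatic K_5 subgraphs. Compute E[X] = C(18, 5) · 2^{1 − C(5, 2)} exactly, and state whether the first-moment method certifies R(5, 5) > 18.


E[X] = C(18, 5) · 2^{1 − 10} = 8568 · 2^{−9} = 8568/512.
As a reduced fraction: E[X] = 1071/64 ≈ 16.7344.
Is E[X] < 1? NO.
Since E[X] ≥ 1, the first-moment bound is inconclusive at n = 18; it does NOT by itself certify R(5, 5) > 18.

E[X] = 1071/64 ≈ 16.7344; E[X] ≥ 1; first-moment method inconclusive here.


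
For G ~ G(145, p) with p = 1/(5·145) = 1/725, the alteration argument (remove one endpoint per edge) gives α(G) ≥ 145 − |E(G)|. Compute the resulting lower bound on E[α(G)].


E[|E(G)|] = C(145, 2)·p = 10440 · (1/725) = 72/5.
E[α(G)] ≥ n − E[|E(G)|] = 145 − 72/5 = 653/5.
Numerically: ≈ 130.600000.
(This is only a lower bound; the true E[α(G)] may be larger.)

E[α(G)] ≥ 653/5 ≈ 130.600000.


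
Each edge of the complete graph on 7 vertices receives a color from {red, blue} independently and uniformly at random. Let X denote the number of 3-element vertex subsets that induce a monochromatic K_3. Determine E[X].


Let X = Σ_S X_S over the C(7, 3) = 35 subsets S of size 3, where X_S = 1 if the K_3 on S is monochromatic.
For a fixed S, the K_3 on S has C(3, 2) = 3 edges. P[all 3 edges red] = (1/2)^3, and likewise for blue, so P[monochromatic] = 2·(1/2)^3 = 2^{1 − 3} = 1/4.
By linearity of expectation: E[X] = C(7, 3) · 2^{1 − 3} = 35 · 1/4 = 35/4.
Numerically: E[X] ≈ 8.75000.

E[X] = C(7,3)·2^(1−C(3,2)) = 35/4 ≈ 8.75000.


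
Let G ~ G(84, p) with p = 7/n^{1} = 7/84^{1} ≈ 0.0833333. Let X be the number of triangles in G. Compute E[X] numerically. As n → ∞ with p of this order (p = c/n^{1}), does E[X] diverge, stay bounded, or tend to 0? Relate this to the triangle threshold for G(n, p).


Number of potential triangles: C(84, 3) = 95284.
Each occurs with probability p³ ≈ (0.0833333)³ ≈ 5.78703704e-04.
By linearity: E[X] = C(84, 3)·p³ ≈ 95284 · 5.78703704e-04 ≈ 55.141204.
Here α = 1, so p = 7/n is exactly at the triangle threshold p ~ 1/n. Asymptotically E[X] → c³/6 = 7³/6 = 343/6 ≈ 57.166667, a bounded constant. In this regime the triangle count is asymptotically Poisson(c³/6).

E[X] ≈ 55.141204; in regime p = Θ(1/n^{1}) E[X] stays bounded (at the triangle threshold p ~ 1/n).


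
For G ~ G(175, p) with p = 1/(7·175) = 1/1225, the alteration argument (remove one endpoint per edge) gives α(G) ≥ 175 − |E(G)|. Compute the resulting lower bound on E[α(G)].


E[|E(G)|] = C(175, 2)·p = 15225 · (1/1225) = 87/7.
E[α(G)] ≥ n − E[|E(G)|] = 175 − 87/7 = 1138/7.
Numerically: ≈ 162.5714.
(This is only a lower bound; the true E[α(G)] may be larger.)

E[α(G)] ≥ 1138/7 ≈ 162.5714.


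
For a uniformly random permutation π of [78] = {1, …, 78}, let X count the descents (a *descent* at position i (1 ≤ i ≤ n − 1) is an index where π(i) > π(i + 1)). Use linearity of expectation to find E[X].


Write X = Σ X_I over i = 1, …, 77, with X_I the indicator of one descent.
There are 77 indicators.
For each fixed i, the pair (π(i), π(i+1)) is a uniformly random ordered pair of distinct values from {1, …, 78}; by symmetry P[π(i) > π(i+1)] = 1/2.
By linearity: E[X] = 77 · (1/2) = (78 − 1) · (1/2) = 77/2 ≈ 38.50000.

E[X] = 77/2 = 38.50000.


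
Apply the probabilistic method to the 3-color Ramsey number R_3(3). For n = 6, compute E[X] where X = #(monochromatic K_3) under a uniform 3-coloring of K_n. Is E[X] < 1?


E[X] = C(6, 3) · 3^{1 − 3} = 20 · 3^{−2} = 20/9.
As a reduced fraction: E[X] = 20/9 ≈ 2.222.
Is E[X] < 1? NO.
Since E[X] ≥ 1, the first-moment bound is inconclusive at n = 6; it does NOT by itself certify R_3(3) > 6.

E[X] = 20/9 ≈ 2.222; E[X] ≥ 1; first-moment method inconclusive here.


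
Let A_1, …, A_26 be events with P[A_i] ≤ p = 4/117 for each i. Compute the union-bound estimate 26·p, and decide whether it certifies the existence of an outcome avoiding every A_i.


Union bound: P[∪_{i=1}^{26} A_i] ≤ Σ_i P[A_i] ≤ 26·p = 26·(4/117) = 8/9.
Numerically: 8/9 ≈ 0.88889.
Is 8/9 < 1? YES.
Since P[∪ A_i] ≤ 8/9 < 1, the complement has P[∩ A_i^c] ≥ 1 − 8/9 = 1/9 > 0, so some outcome avoids every A_i.

26·p = 8/9 ≈ 0.88889; existence CERTIFIED by the union bound.


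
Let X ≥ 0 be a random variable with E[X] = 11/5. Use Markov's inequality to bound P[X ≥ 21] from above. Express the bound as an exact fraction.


μ = E[X] = 11/5, a = 21.
Markov: P[X ≥ 21] ≤ μ/a = (11/5)/21 = 11/105.
Numerically: ≈ 0.105.
(Since a = 21 > μ = 2.200, the bound 11/105 is < 1 and informative.)

P[X ≥ 21] ≤ 11/105 ≈ 0.105.


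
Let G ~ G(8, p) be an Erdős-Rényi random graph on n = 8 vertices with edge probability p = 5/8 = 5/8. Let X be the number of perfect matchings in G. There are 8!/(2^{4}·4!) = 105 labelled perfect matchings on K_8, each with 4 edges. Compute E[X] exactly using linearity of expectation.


K_8 has 8!/(2^{4}·4!) = 105 labelled perfect matchings.
For each such perfect matching H, let X_H = 1 if all 4 edges of H are present in G. Then P[X_H = 1] = p^{4} = (5/8)^{4} = 625/4096.
Summing the indicators: E[X] = Σ_H E[X_H] = 105 · p^{4} = 105 · 625/4096 = 65625/4096.
Numerically: E[X] ≈ 16.0217.

E[X] = 105 · (5/8)^{4} = 65625/4096 ≈ 16.0217.


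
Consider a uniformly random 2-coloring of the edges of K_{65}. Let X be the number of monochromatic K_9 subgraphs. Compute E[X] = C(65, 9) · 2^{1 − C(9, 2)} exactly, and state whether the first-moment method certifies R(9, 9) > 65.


E[X] = C(65, 9) · 2^{1 − 36} = 31966749880 · 2^{−35} = 31966749880/34359738368.
As a reduced fraction: E[X] = 3995843735/4294967296 ≈ 0.9304.
Is E[X] < 1? YES.
Since E[X] < 1, there exists a 2-coloring of K_{65} with no monochromatic K_9; hence R(9, 9) > 65.

E[X] = 3995843735/4294967296 ≈ 0.9304; E[X] < 1, so R(9, 9) > 65.


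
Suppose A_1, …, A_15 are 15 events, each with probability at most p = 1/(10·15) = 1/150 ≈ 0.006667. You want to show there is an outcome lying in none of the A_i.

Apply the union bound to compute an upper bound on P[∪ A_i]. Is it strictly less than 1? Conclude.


Union bound: P[∪_{i=1}^{15} A_i] ≤ Σ_i P[A_i] ≤ 15·p = 15·(1/150) = 1/10.
Numerically: 1/10 ≈ 0.100000.
Is 1/10 < 1? YES.
Since P[∪ A_i] ≤ 1/10 < 1, the complement has P[∩ A_i^c] ≥ 1 − 1/10 = 9/10 > 0, so some outcome avoids every A_i.

15·p = 1/10 ≈ 0.100000; existence CERTIFIED by the union bound.


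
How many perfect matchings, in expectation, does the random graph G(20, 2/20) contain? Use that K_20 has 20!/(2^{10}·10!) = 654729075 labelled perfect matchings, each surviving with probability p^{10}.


K_20 has 20!/(2^{10}·10!) = 654729075 labelled perfect matchings.
For each such perfect matching H, let X_H = 1 if all 10 edges of H are present in G. Then P[X_H = 1] = p^{10} = (1/10)^{10} = 1/10000000000.
By linearity: E[X] = Σ_H E[X_H] = 654729075 · p^{10} = 654729075 · 1/10000000000 = 26189163/400000000.
Numerically: E[X] ≈ 0.0654729.

E[X] = 654729075 · (1/10)^{10} = 26189163/400000000 ≈ 0.0654729.


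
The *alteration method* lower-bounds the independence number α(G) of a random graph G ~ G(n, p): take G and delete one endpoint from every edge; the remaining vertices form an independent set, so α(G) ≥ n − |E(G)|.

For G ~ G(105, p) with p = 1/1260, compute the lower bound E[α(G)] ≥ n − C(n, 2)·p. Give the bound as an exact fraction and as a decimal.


E[|E(G)|] = C(105, 2)·p = 5460 · (1/1260) = 13/3.
E[α(G)] ≥ n − E[|E(G)|] = 105 − 13/3 = 302/3.
Numerically: ≈ 100.6667.
(This is only a lower bound; the true E[α(G)] may be larger.)

E[α(G)] ≥ 302/3 ≈ 100.6667.


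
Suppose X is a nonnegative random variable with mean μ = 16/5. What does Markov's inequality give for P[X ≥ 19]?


μ = E[X] = 16/5, a = 19.
Markov: P[X ≥ 19] ≤ μ/a = (16/5)/19 = 16/95.
Numerically: ≈ 0.1684.
(Since a = 19 > μ = 3.2000, the bound 16/95 is < 1 and informative.)

P[X ≥ 19] ≤ 16/95 ≈ 0.1684.


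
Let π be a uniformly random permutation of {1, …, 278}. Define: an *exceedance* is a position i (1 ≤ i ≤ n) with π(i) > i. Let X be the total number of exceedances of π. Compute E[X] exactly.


Write X = Σ_{i=1}^{278} X_i, where X_i = 1_{π(i) > i}.
For each fixed i, π(i) is uniform over {1, …, 278} (marginal of a uniform permutation), so P[π(i) > i] = (n − i)/n. Summing: Σ_{i=1}^{278} (n − i)/n = (0 + 1 + … + 277)/278 = 278(278 − 1)/(2·278) = (278 − 1)/2.
Hence E[X] = Σ_{i=1}^{278} (278 − i)/278 = 277/2 ≈ 138.5000.

E[X] = 277/2 = 138.5000.


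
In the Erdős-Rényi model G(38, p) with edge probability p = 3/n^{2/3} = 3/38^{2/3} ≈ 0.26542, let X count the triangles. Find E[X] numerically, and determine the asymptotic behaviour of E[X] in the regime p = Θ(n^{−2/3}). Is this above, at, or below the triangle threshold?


Number of potential triangles: C(38, 3) = 8436.
Each occurs with probability p³ ≈ (0.26542)³ ≈ 1.8698061e-02.
By linearity: E[X] = C(38, 3)·p³ ≈ 8436 · 1.8698061e-02 ≈ 157.73684.
Since α = 2/3 < 1, p = c/n^{2/3} ≫ 1/n is above the triangle threshold p ~ 1/n. Asymptotically E[X] ~ (c³/6)·n^{3(1−α)} = (3³/6)·n^{1} → ∞; triangles are abundant w.h.p.

E[X] ≈ 157.73684; in regime p = Θ(1/n^{2/3}) E[X] diverges (above the triangle threshold p ~ 1/n).


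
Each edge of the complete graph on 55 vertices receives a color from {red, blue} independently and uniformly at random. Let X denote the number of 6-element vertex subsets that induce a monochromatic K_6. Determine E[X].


Let X = Σ_S X_S over the C(55, 6) = 28989675 subsets S of size 6, where X_S = 1 if the K_6 on S is monochromatic.
For a fixed S, the K_6 on S has C(6, 2) = 15 edges. P[all 15 edges red] = (1/2)^15, and likewise for blue, so P[monochromatic] = 2·(1/2)^15 = 2^{1 − 15} = 1/16384.
Summing: E[X] = C(55, 6) · 2^{1 − 15} = 28989675 · 1/16384 = 28989675/16384.
Numerically: E[X] ≈ 1769.3893.

E[X] = C(55,6)·2^(1−C(6,2)) = 28989675/16384 ≈ 1769.3893.


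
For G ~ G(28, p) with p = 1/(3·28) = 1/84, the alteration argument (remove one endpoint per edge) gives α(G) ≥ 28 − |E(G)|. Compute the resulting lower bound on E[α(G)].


E[|E(G)|] = C(28, 2)·p = 378 · (1/84) = 9/2.
E[α(G)] ≥ n − E[|E(G)|] = 28 − 9/2 = 47/2.
Numerically: ≈ 23.500.
(This is only a lower bound; the true E[α(G)] may be larger.)

E[α(G)] ≥ 47/2 ≈ 23.500.


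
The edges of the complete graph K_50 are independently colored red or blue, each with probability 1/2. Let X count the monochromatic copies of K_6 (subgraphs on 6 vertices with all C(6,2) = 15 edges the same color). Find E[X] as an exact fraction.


Let X = Σ_S X_S over the C(50, 6) = 15890700 subsets S of size 6, where X_S = 1 if the K_6 on S is monochromatic.
For a fixed S, the K_6 on S has C(6, 2) = 15 edges. P[all 15 edges red] = (1/2)^15, and likewise for blue, so P[monochromatic] = 2·(1/2)^15 = 2^{1 − 15} = 1/16384.
By linearity of expectation: E[X] = C(50, 6) · 2^{1 − 15} = 15890700 · 1/16384 = 3972675/4096.
Numerically: E[X] ≈ 969.8914.

E[X] = C(50,6)·2^(1−C(6,2)) = 3972675/4096 ≈ 969.8914.


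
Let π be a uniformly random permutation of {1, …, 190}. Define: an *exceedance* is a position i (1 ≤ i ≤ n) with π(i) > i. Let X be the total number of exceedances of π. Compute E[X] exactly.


Write X = Σ_{i=1}^{190} X_i, where X_i = 1_{π(i) > i}.
For each fixed i, π(i) is uniform over {1, …, 190} (marginal of a uniform permutation), so P[π(i) > i] = (n − i)/n. Summing: Σ_{i=1}^{190} (n − i)/n = (0 + 1 + … + 189)/190 = 190(190 − 1)/(2·190) = (190 − 1)/2.
Hence E[X] = Σ_{i=1}^{190} (190 − i)/190 = 189/2 ≈ 94.500.

E[X] = 189/2 = 94.500.


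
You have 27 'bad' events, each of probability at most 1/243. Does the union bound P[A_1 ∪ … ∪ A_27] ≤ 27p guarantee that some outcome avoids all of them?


Union bound: P[∪_{i=1}^{27} A_i] ≤ Σ_i P[A_i] ≤ 27·p = 27·(1/243) = 1/9.
Numerically: 1/9 ≈ 0.11111.
Is 1/9 < 1? YES.
Since P[∪ A_i] ≤ 1/9 < 1, the complement has P[∩ A_i^c] ≥ 1 − 1/9 = 8/9 > 0, so some outcome avoids every A_i.

27·p = 1/9 ≈ 0.11111; existence CERTIFIED by the union bound.


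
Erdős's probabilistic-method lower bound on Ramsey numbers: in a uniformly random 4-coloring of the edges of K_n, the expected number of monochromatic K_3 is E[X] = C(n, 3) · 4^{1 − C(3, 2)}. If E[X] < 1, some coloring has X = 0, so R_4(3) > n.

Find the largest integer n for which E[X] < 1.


We need C(n, 3) · 4^{1 − 3} < 1, i.e. C(n, 3) < 4^{3 − 1} = 16.
Check values of n near the boundary:
  n = 3: C(3, 3) = 1; 1 < 16? YES
  n = 4: C(4, 3) = 4; 4 < 16? YES
  n = 5: C(5, 3) = 10; 10 < 16? YES
  n = 6: C(6, 3) = 20; 20 < 16? NO
  n = 7: C(7, 3) = 35; 35 < 16? NO
The largest n with C(n, 3) < 16 is n = 5 (where E[X] = 5/8 ≈ 0.62500). Hence R_4(3) > 5, i.e. R_4(3) ≥ 6.

Largest n = 5; hence R_4(3) > 5.


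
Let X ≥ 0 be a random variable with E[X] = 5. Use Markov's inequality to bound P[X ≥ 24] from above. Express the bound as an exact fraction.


μ = E[X] = 5, a = 24.
Markov: P[X ≥ 24] ≤ μ/a = (5)/24 = 5/24.
Numerically: ≈ 0.208333.
(Since a = 24 > μ = 5.000000, the bound 5/24 is < 1 and informative.)

P[X ≥ 24] ≤ 5/24 ≈ 0.208333.


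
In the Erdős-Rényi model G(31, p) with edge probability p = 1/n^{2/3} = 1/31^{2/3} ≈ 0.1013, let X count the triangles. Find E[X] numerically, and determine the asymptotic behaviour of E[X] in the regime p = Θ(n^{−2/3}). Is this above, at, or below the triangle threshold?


Number of potential triangles: C(31, 3) = 4495.
Each occurs with probability p³ ≈ (0.1013)³ ≈ 1.040583e-03.
By linearity: E[X] = C(31, 3)·p³ ≈ 4495 · 1.040583e-03 ≈ 4.6774.
Since α = 2/3 < 1, p = c/n^{2/3} ≫ 1/n is above the triangle threshold p ~ 1/n. Asymptotically E[X] ~ (c³/6)·n^{3(1−α)} = (1³/6)·n^{1} → ∞; triangles are abundant w.h.p.

E[X] ≈ 4.6774; in regime p = Θ(1/n^{2/3}) E[X] diverges (above the triangle threshold p ~ 1/n).


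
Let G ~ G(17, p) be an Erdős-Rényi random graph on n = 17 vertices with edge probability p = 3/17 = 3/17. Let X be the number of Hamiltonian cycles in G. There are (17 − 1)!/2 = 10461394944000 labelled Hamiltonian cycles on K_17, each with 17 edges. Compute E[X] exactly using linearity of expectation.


K_17 has (17 − 1)!/2 = 10461394944000 labelled Hamiltonian cycles.
For each such Hamiltonian cycle H, let X_H = 1 if all 17 edges of H are present in G. Then P[X_H = 1] = p^{17} = (3/17)^{17} = 129140163/827240261886336764177.
Summing the indicators: E[X] = Σ_H E[X_H] = 10461394944000 · p^{17} = 10461394944000 · 129140163/827240261886336764177 = 1350986248275535872000/827240261886336764177.
Numerically: E[X] ≈ 1.633.

E[X] = 10461394944000 · (3/17)^{17} = 1350986248275535872000/827240261886336764177 ≈ 1.633.


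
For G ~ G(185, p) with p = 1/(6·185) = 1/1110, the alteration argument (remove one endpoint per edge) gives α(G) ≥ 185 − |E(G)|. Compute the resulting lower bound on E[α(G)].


E[|E(G)|] = C(185, 2)·p = 17020 · (1/1110) = 46/3.
E[α(G)] ≥ n − E[|E(G)|] = 185 − 46/3 = 509/3.
Numerically: ≈ 169.666667.
(This is only a lower bound; the true E[α(G)] may be larger.)

E[α(G)] ≥ 509/3 ≈ 169.666667.


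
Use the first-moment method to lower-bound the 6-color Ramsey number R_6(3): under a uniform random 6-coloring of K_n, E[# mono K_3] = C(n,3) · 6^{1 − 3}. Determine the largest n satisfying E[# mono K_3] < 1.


We need C(n, 3) · 6^{1 − 3} < 1, i.e. C(n, 3) < 6^{3 − 1} = 36.
Check values of n near the boundary:
  n = 3: C(3, 3) = 1; 1 < 36? YES
  n = 4: C(4, 3) = 4; 4 < 36? YES
  n = 5: C(5, 3) = 10; 10 < 36? YES
  n = 6: C(6, 3) = 20; 20 < 36? YES
  n = 7: C(7, 3) = 35; 35 < 36? YES
  n = 8: C(8, 3) = 56; 56 < 36? NO
The largest n with C(n, 3) < 36 is n = 7 (where E[X] = 35/36 ≈ 0.97222). Hence R_6(3) > 7, i.e. R_6(3) ≥ 8.

Largest n = 7; hence R_6(3) > 7.


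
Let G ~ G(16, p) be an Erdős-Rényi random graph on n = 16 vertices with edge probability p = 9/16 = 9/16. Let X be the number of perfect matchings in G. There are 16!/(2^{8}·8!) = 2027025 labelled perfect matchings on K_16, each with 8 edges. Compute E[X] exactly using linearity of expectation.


K_16 has 16!/(2^{8}·8!) = 2027025 labelled perfect matchings.
For each such perfect matching H, let X_H = 1 if all 8 edges of H are present in G. Then P[X_H = 1] = p^{8} = (9/16)^{8} = 43046721/4294967296.
By linearity: E[X] = Σ_H E[X_H] = 2027025 · p^{8} = 2027025 · 43046721/4294967296 = 87256779635025/4294967296.
Numerically: E[X] ≈ 2.032e+04.

E[X] = 2027025 · (9/16)^{8} = 87256779635025/4294967296 ≈ 2.032e+04.


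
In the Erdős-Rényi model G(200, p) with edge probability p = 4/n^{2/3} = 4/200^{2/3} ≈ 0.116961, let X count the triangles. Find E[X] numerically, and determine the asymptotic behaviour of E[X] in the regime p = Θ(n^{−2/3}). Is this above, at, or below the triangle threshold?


Number of potential triangles: C(200, 3) = 1313400.
Each occurs with probability p³ ≈ (0.116961)³ ≈ 1.60000000e-03.
By linearity: E[X] = C(200, 3)·p³ ≈ 1313400 · 1.60000000e-03 ≈ 2101.440000.
Since α = 2/3 < 1, p = c/n^{2/3} ≫ 1/n is above the triangle threshold p ~ 1/n. Asymptotically E[X] ~ (c³/6)·n^{3(1−α)} = (4³/6)·n^{1} → ∞; triangles are abundant w.h.p.

E[X] ≈ 2101.440000; in regime p = Θ(1/n^{2/3}) E[X] diverges (above the triangle threshold p ~ 1/n).


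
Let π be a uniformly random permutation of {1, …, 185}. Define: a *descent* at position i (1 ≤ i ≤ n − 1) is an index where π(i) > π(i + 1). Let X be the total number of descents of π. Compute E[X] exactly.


Write X = Σ X_I over i = 1, …, 184, with X_I the indicator of one descent.
There are 184 indicators.
For each fixed i, the pair (π(i), π(i+1)) is a uniformly random ordered pair of distinct values from {1, …, 185}; by symmetry P[π(i) > π(i+1)] = 1/2.
By linearity: E[X] = 184 · (1/2) = (185 − 1) · (1/2) = 92 ≈ 92.000.

E[X] = 92 = 92.000.


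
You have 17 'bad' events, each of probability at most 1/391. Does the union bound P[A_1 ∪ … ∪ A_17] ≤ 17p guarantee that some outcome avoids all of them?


Union bound: P[∪_{i=1}^{17} A_i] ≤ Σ_i P[A_i] ≤ 17·p = 17·(1/391) = 1/23.
Numerically: 1/23 ≈ 0.043.
Is 1/23 < 1? YES.
Since P[∪ A_i] ≤ 1/23 < 1, the complement has P[∩ A_i^c] ≥ 1 − 1/23 = 22/23 > 0, so some outcome avoids every A_i.

17·p = 1/23 ≈ 0.043; existence CERTIFIED by the union bound.


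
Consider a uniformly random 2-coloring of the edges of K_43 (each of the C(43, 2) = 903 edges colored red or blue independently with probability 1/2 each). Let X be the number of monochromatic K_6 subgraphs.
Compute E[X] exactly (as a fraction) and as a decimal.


Let X = Σ_S X_S over the C(43, 6) = 6096454 subsets S of size 6, where X_S = 1 if the K_6 on S is monochromatic.
For a fixed S, the K_6 on S has C(6, 2) = 15 edges. P[all 15 edges red] = (1/2)^15, and likewise for blue, so P[monochromatic] = 2·(1/2)^15 = 2^{1 − 15} = 1/16384.
By linearity of expectation: E[X] = C(43, 6) · 2^{1 − 15} = 6096454 · 1/16384 = 3048227/8192.
Numerically: E[X] ≈ 372.098.

E[X] = C(43,6)·2^(1−C(6,2)) = 3048227/8192 ≈ 372.098.


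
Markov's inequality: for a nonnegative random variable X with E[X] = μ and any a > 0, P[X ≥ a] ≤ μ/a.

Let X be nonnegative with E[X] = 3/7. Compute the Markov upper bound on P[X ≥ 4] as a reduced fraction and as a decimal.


μ = E[X] = 3/7, a = 4.
Markov: P[X ≥ 4] ≤ μ/a = (3/7)/4 = 3/28.
Numerically: ≈ 0.107143.
(Since a = 4 > μ = 0.428571, the bound 3/28 is < 1 and informative.)

P[X ≥ 4] ≤ 3/28 ≈ 0.107143.
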